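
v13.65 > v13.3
True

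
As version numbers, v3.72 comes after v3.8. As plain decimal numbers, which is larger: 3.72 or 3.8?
3.8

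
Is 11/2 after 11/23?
No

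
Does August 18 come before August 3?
No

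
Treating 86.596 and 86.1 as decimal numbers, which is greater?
86.596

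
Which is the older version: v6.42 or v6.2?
v6.2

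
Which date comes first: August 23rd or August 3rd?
August 3rd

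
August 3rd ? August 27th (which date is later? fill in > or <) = <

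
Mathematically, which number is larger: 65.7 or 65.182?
65.7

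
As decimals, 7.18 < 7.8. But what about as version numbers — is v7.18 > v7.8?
True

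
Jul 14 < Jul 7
False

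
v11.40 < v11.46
True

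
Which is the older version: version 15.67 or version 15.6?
version 15.6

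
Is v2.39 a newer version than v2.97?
No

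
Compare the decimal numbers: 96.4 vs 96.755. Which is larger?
96.755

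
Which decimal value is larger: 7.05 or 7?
7.05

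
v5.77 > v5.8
True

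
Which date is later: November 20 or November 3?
November 20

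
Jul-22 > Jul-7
True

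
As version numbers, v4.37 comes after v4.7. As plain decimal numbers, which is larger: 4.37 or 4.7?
4.7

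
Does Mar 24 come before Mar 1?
No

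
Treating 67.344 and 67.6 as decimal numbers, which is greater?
67.6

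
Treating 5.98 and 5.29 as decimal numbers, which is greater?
5.98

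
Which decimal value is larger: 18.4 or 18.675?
18.675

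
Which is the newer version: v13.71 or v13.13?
v13.71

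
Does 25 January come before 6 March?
Yes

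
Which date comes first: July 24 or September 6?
July 24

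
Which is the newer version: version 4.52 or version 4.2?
version 4.52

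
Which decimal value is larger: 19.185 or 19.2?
19.2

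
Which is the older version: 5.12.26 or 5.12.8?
5.12.8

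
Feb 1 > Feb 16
False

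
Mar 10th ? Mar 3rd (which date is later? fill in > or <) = >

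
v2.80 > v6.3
False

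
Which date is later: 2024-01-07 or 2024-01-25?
2024-01-25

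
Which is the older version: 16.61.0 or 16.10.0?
16.10.0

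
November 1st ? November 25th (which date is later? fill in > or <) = <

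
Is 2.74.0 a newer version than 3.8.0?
No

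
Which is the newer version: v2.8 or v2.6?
v2.8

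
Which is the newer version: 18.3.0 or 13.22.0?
18.3.0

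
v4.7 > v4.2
True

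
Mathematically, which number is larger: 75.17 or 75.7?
75.7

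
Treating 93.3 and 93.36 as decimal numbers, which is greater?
93.36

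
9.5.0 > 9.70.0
False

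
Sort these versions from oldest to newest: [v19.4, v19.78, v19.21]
[v19.4, v19.21, v19.78]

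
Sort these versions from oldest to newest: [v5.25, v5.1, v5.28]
[v5.1, v5.25, v5.28]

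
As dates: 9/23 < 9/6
False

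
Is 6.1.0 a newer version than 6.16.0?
No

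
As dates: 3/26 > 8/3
False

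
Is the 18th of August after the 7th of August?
Yes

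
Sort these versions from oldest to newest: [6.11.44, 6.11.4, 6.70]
[6.11.4, 6.11.44, 6.70]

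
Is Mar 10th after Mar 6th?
Yes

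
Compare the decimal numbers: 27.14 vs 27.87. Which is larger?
27.87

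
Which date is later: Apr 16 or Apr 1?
Apr 16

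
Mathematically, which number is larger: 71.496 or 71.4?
71.496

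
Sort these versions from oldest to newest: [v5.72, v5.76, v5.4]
[v5.4, v5.72, v5.76]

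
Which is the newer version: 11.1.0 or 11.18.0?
11.18.0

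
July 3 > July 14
False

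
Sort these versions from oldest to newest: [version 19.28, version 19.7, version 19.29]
[version 19.7, version 19.28, version 19.29]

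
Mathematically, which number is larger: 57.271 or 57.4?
57.4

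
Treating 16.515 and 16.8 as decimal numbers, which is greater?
16.8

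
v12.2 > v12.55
False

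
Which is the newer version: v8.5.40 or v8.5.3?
v8.5.40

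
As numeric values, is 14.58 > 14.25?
True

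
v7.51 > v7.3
True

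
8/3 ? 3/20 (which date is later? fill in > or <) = >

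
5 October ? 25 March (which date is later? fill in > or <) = >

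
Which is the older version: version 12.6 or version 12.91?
version 12.6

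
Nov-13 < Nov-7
False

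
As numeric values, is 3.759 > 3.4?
True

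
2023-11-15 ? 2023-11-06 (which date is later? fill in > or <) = >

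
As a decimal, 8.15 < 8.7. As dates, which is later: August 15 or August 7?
August 15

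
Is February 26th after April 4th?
No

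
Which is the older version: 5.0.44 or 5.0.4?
5.0.4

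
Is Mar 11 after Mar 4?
Yes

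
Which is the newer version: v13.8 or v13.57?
v13.57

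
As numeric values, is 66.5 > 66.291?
True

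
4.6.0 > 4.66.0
False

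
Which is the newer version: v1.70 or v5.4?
v5.4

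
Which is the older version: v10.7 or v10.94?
v10.7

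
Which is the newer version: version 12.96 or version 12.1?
version 12.96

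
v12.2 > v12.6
False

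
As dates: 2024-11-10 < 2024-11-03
False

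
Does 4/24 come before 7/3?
Yes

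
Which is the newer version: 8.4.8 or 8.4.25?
8.4.25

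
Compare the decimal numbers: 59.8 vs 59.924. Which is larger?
59.924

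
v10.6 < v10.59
True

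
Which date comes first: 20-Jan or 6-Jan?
6-Jan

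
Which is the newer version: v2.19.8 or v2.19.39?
v2.19.39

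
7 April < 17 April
True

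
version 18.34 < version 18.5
False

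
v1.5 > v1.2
True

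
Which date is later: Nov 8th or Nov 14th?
Nov 14th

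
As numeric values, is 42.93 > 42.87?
True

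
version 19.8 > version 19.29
False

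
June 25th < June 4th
False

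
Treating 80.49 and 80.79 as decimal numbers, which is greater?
80.79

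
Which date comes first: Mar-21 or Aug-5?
Mar-21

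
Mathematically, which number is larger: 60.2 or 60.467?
60.467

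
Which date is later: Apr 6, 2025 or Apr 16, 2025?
Apr 16, 2025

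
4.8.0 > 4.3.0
True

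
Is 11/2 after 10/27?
Yes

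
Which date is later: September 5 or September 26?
September 26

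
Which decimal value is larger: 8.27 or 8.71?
8.71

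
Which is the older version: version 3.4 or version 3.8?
version 3.4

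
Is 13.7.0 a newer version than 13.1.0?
Yes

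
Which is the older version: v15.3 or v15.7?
v15.3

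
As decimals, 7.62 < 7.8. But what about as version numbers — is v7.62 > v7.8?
True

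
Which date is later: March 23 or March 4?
March 23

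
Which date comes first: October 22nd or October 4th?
October 4th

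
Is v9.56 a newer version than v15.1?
No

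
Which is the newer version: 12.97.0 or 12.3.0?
12.97.0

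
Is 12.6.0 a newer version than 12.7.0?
No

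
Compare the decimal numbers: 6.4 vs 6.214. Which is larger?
6.4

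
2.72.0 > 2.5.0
True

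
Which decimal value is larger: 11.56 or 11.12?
11.56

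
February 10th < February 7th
False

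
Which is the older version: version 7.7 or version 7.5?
version 7.5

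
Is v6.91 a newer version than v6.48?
Yes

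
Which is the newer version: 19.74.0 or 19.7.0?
19.74.0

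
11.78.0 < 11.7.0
False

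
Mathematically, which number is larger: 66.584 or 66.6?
66.6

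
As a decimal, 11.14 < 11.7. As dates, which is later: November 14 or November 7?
November 14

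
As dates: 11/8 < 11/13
True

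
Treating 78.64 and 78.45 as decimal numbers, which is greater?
78.64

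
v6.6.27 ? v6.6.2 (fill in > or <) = >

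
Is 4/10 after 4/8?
Yes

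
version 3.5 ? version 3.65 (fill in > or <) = <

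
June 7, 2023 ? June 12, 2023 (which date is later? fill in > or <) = <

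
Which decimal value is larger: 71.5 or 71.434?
71.5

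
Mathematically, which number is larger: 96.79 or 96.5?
96.79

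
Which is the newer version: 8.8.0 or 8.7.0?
8.8.0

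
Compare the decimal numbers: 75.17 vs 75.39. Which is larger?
75.39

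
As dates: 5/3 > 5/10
False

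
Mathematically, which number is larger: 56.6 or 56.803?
56.803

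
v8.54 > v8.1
True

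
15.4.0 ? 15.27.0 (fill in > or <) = <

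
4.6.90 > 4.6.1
True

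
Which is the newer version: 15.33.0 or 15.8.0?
15.33.0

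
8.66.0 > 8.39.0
True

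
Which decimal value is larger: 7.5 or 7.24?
7.5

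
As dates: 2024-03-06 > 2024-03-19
False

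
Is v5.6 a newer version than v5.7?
No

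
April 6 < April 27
True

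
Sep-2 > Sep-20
False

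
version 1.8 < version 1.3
False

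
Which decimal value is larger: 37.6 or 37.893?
37.893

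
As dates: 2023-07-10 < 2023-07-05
False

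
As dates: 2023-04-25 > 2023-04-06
True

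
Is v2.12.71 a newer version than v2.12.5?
Yes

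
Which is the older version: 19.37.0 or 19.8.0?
19.8.0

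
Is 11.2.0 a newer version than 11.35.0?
No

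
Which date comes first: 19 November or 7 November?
7 November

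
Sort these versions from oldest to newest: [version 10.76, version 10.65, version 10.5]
[version 10.5, version 10.65, version 10.76]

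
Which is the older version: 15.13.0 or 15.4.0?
15.4.0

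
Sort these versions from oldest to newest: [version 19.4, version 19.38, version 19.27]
[version 19.4, version 19.27, version 19.38]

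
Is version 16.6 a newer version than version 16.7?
No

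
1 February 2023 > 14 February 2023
False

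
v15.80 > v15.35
True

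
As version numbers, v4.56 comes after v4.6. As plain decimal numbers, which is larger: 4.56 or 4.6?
4.6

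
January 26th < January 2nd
False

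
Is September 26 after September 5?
Yes. Day 26 comes after day 5 in September — this is a date comparison, not a decimal one (the decimal 9.26 would be smaller than 9.5).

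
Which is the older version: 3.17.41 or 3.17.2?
3.17.2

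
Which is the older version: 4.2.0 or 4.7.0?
4.2.0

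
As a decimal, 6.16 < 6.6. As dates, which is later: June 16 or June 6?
June 16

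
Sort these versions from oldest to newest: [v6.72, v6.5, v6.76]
[v6.5, v6.72, v6.76]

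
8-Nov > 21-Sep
True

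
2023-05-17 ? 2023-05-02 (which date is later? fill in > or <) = >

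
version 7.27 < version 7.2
False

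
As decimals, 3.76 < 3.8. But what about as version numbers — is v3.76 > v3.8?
True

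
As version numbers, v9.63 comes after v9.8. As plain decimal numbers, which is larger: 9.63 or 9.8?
9.8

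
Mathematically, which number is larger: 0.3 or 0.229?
0.3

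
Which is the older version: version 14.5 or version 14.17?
version 14.5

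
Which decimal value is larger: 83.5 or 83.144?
83.5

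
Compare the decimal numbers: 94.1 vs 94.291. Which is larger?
94.291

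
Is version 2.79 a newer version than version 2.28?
Yes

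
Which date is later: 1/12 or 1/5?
1/12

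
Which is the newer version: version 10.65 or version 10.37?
version 10.65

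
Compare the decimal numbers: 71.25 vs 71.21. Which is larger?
71.25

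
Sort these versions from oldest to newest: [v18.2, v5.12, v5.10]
[v5.10, v5.12, v18.2]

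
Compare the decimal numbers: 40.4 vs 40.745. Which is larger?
40.745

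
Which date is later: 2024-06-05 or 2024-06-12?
2024-06-12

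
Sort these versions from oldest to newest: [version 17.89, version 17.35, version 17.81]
[version 17.35, version 17.81, version 17.89]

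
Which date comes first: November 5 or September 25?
September 25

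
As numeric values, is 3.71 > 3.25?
True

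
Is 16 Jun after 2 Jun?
Yes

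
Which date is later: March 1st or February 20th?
March 1st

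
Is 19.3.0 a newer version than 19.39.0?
No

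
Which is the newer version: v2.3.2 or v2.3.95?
v2.3.95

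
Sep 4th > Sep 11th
False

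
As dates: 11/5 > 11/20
False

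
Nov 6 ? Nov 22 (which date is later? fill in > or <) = <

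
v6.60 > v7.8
False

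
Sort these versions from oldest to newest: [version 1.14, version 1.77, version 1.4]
[version 1.4, version 1.14, version 1.77]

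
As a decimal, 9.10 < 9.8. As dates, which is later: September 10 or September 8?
September 10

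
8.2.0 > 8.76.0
False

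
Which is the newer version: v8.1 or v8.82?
v8.82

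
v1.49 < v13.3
True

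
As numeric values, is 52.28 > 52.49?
False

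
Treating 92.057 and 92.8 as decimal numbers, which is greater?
92.8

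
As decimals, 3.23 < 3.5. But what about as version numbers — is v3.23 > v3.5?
True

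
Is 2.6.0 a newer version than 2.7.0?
No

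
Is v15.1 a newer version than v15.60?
No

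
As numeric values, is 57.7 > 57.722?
False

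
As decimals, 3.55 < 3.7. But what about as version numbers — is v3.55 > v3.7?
True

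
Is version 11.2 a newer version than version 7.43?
Yes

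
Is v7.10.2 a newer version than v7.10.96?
No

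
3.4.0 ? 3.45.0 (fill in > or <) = <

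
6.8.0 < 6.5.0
False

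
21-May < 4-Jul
True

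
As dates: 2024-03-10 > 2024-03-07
True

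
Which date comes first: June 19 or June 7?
June 7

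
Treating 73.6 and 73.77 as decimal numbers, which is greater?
73.77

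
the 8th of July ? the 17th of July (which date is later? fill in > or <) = <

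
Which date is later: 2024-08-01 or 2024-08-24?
2024-08-24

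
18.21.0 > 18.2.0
True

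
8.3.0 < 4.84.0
False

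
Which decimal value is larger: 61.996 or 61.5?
61.996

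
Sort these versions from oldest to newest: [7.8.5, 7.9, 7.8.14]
[7.8.5, 7.8.14, 7.9]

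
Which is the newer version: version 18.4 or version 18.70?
version 18.70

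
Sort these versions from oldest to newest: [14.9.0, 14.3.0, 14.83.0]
[14.3.0, 14.9.0, 14.83.0]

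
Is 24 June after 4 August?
No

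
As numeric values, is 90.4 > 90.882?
False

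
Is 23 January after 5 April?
No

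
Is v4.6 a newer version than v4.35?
No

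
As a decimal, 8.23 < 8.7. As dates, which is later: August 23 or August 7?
August 23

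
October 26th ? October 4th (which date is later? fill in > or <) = >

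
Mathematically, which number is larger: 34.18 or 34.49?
34.49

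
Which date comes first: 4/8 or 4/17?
4/8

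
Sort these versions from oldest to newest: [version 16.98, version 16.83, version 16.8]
[version 16.8, version 16.83, version 16.98]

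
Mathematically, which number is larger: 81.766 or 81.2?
81.766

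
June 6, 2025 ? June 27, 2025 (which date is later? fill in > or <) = <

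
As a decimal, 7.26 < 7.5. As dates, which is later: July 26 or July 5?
July 26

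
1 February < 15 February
True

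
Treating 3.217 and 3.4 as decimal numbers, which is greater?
3.4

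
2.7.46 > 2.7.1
True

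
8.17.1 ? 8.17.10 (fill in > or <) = <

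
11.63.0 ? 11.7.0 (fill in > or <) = >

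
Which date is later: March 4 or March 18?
March 18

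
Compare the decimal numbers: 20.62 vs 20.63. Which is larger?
20.63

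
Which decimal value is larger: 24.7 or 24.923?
24.923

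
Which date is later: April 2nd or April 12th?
April 12th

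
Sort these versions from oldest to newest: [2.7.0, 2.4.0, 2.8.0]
[2.4.0, 2.7.0, 2.8.0]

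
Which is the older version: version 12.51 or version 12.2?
version 12.2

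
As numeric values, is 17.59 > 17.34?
True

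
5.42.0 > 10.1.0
False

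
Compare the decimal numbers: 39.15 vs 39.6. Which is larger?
39.6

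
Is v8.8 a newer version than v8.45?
No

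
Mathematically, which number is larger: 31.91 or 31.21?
31.91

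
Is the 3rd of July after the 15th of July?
No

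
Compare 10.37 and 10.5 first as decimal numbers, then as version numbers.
As decimals: 10.37 < 10.5. As versions: v10.37 > v10.5 (minor version 37 > 5).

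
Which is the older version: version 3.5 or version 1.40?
version 1.40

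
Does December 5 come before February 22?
No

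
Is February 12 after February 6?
Yes. Day 12 comes after day 6 in February — this is a date comparison, not a decimal one (the decimal 2.12 would be smaller than 2.6).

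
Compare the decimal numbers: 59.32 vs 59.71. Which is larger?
59.71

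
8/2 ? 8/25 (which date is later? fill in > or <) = <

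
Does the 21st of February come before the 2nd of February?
No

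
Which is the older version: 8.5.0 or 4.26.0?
4.26.0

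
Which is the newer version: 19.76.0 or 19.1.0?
19.76.0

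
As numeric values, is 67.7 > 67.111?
True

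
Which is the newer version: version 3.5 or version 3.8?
version 3.8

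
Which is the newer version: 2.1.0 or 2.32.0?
2.32.0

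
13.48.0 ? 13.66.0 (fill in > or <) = <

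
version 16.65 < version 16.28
False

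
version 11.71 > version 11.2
True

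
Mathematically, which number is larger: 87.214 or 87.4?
87.4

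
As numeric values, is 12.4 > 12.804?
False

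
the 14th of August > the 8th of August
True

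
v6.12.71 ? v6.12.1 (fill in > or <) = >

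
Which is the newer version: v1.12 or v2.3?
v2.3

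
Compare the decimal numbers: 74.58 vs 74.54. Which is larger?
74.58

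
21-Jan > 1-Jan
True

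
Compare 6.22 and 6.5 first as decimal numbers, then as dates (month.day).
As decimals: 6.22 < 6.5. As dates: 6/22 is later than 6/5 (day 22 > day 5).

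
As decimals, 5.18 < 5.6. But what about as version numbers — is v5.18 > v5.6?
True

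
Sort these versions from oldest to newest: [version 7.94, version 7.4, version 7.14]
[version 7.4, version 7.14, version 7.94]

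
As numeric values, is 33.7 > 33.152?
True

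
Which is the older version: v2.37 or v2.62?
v2.37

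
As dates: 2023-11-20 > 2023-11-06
True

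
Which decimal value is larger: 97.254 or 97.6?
97.6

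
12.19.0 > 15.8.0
False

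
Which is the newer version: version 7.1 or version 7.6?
version 7.6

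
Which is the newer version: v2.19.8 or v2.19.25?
v2.19.25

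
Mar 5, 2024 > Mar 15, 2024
False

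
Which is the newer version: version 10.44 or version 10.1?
version 10.44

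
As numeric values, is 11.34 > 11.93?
False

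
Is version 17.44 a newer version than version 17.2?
Yes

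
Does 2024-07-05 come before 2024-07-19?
Yes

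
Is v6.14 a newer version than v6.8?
Yes. Version numbers are compared segment by segment as integers, not as decimals: minor version 14 > 8, so v6.14 > v6.8 (even though the decimal 6.14 < 6.8).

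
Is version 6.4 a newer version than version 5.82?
Yes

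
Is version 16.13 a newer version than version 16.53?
No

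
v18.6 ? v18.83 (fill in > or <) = <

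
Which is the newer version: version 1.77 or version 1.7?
version 1.77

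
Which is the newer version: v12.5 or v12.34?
v12.34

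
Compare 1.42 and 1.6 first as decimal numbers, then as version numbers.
As decimals: 1.42 < 1.6. As versions: v1.42 > v1.6 (minor version 42 > 6).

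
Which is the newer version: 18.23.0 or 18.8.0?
18.23.0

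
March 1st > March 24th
False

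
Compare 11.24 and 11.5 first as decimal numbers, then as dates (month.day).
As decimals: 11.24 < 11.5. As dates: 11/24 is later than 11/5 (day 24 > day 5).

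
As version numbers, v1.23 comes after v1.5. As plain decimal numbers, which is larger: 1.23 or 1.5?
1.5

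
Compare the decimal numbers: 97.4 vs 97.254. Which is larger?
97.4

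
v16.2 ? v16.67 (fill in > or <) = <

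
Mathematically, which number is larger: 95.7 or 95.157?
95.7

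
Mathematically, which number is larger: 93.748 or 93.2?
93.748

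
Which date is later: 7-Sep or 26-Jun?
7-Sep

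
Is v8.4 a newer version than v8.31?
No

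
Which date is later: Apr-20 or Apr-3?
Apr-20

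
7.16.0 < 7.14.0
False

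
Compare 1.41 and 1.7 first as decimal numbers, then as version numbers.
As decimals: 1.41 < 1.7. As versions: v1.41 > v1.7 (minor version 41 > 7).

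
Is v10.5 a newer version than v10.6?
No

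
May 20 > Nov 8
False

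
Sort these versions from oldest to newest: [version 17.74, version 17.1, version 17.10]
[version 17.1, version 17.10, version 17.74]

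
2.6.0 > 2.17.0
False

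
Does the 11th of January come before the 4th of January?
No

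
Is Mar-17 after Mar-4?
Yes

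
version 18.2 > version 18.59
False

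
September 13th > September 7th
True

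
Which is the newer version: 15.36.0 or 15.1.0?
15.36.0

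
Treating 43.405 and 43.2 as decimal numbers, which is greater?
43.405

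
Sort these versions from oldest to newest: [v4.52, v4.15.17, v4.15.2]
[v4.15.2, v4.15.17, v4.52]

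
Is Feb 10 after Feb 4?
Yes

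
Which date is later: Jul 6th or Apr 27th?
Jul 6th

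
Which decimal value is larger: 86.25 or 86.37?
86.37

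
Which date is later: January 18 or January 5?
January 18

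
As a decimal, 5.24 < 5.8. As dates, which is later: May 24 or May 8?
May 24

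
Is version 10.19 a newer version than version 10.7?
Yes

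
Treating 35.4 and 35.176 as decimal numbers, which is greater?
35.4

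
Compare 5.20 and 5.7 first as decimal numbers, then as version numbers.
As decimals: 5.20 < 5.7. As versions: v5.20 > v5.7 (minor version 20 > 7).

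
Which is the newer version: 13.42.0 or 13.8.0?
13.42.0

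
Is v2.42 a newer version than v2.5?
Yes. Version numbers are compared segment by segment as integers, not as decimals: minor version 42 > 5, so v2.42 > v2.5 (even though the decimal 2.42 < 2.5).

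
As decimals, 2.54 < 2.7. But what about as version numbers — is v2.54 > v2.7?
True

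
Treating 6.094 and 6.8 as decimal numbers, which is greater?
6.8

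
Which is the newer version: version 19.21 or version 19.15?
version 19.21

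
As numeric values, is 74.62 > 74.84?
False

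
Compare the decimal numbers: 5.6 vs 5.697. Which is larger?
5.697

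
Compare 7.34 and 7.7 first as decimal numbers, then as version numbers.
As decimals: 7.34 < 7.7. As versions: v7.34 > v7.7 (minor version 34 > 7).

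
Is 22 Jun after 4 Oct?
No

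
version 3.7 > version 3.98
False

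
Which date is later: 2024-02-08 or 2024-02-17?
2024-02-17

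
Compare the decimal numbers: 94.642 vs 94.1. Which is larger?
94.642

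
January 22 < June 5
True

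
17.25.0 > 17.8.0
True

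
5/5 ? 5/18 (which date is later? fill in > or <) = <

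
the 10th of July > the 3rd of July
True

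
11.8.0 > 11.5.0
True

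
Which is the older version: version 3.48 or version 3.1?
version 3.1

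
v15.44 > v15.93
False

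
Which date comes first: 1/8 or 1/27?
1/8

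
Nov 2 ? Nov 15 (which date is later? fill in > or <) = <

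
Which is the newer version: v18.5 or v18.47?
v18.47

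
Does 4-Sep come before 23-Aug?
No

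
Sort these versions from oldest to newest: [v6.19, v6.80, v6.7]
[v6.7, v6.19, v6.80]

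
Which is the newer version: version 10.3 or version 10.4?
version 10.4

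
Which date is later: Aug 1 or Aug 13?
Aug 13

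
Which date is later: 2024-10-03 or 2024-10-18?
2024-10-18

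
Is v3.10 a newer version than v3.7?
Yes. Version numbers are compared segment by segment as integers, not as decimals: minor version 10 > 7, so v3.10 > v3.7 (even though the decimal 3.10 < 3.7).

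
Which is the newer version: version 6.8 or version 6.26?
version 6.26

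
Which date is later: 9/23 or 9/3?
9/23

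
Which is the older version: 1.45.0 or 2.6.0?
1.45.0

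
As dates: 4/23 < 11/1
True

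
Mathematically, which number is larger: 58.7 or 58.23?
58.7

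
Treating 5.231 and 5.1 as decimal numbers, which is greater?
5.231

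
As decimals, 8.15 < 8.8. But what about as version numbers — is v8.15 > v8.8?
True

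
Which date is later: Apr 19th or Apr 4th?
Apr 19th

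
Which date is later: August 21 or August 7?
August 21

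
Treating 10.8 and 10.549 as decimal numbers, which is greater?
10.8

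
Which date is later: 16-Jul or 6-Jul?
16-Jul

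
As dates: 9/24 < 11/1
True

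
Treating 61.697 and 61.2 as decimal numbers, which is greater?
61.697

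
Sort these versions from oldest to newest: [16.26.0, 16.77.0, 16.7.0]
[16.7.0, 16.26.0, 16.77.0]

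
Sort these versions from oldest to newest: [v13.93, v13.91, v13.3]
[v13.3, v13.91, v13.93]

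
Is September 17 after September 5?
Yes. Day 17 comes after day 5 in September — this is a date comparison, not a decimal one (the decimal 9.17 would be smaller than 9.5).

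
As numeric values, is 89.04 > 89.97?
False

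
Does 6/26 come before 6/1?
No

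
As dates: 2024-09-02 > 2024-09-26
False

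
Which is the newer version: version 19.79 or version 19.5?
version 19.79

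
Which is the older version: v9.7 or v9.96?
v9.7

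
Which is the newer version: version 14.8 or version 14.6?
version 14.8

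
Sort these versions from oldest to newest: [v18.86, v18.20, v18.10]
[v18.10, v18.20, v18.86]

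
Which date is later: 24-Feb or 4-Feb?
24-Feb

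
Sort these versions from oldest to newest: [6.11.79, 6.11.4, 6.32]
[6.11.4, 6.11.79, 6.32]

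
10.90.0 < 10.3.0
False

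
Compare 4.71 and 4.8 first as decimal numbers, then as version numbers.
As decimals: 4.71 < 4.8. As versions: v4.71 > v4.8 (minor version 71 > 8).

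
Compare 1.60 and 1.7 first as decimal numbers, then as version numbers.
As decimals: 1.60 < 1.7. As versions: v1.60 > v1.7 (minor version 60 > 7).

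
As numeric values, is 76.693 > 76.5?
True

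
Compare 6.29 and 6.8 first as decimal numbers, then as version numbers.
As decimals: 6.29 < 6.8. As versions: v6.29 > v6.8 (minor version 29 > 8).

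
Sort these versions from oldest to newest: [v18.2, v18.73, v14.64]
[v14.64, v18.2, v18.73]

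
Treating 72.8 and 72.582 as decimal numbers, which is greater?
72.8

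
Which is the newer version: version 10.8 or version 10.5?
version 10.8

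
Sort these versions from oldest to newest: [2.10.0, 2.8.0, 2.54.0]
[2.8.0, 2.10.0, 2.54.0]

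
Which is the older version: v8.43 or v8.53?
v8.43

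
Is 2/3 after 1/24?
Yes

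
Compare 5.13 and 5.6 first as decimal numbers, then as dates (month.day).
As decimals: 5.13 < 5.6. As dates: 5/13 is later than 5/6 (day 13 > day 6).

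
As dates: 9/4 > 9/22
False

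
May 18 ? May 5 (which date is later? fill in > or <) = >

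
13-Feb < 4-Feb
False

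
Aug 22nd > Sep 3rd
False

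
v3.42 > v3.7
True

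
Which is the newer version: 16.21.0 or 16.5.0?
16.21.0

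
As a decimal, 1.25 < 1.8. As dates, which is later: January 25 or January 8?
January 25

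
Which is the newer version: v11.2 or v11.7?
v11.7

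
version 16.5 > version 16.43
False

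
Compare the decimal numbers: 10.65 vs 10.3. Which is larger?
10.65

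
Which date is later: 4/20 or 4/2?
4/20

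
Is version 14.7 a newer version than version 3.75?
Yes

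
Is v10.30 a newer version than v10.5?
Yes. Version numbers are compared segment by segment as integers, not as decimals: minor version 30 > 5, so v10.30 > v10.5 (even though the decimal 10.30 < 10.5).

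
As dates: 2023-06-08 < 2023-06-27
True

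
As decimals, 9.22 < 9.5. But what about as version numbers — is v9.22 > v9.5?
True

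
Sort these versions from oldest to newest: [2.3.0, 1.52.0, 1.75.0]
[1.52.0, 1.75.0, 2.3.0]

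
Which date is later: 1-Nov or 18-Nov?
18-Nov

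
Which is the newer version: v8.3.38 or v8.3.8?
v8.3.38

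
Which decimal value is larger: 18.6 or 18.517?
18.6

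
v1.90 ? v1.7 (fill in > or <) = >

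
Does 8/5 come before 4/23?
No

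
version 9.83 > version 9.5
True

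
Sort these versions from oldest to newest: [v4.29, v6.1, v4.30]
[v4.29, v4.30, v6.1]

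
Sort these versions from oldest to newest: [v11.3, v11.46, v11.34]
[v11.3, v11.34, v11.46]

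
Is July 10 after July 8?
Yes. Day 10 comes after day 8 in July — this is a date comparison, not a decimal one (the decimal 7.10 would be smaller than 7.8).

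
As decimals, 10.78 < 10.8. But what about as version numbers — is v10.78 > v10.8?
True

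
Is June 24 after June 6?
Yes. Day 24 comes after day 6 in June — this is a date comparison, not a decimal one (the decimal 6.24 would be smaller than 6.6).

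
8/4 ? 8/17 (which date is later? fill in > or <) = <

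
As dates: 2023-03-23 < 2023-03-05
False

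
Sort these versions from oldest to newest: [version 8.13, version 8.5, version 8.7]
[version 8.5, version 8.7, version 8.13]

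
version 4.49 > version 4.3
True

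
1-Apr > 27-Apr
False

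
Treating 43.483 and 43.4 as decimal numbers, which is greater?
43.483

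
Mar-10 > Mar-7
True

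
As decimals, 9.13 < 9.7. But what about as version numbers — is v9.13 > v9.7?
True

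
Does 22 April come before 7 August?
Yes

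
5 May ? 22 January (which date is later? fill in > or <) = >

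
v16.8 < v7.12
False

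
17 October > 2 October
True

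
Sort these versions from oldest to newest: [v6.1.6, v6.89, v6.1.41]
[v6.1.6, v6.1.41, v6.89]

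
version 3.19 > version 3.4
True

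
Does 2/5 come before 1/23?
No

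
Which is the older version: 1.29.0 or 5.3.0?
1.29.0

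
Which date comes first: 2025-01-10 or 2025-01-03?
2025-01-03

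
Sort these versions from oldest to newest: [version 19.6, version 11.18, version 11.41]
[version 11.18, version 11.41, version 19.6]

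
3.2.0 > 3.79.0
False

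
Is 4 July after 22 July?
No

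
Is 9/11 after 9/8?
Yes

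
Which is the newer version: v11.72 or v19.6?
v19.6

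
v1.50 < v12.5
True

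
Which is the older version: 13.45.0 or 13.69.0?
13.45.0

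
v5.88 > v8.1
False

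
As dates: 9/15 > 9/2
True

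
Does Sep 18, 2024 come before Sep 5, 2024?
No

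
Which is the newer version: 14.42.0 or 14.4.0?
14.42.0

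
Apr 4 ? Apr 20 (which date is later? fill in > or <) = <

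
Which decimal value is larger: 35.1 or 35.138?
35.138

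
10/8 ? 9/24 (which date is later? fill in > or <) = >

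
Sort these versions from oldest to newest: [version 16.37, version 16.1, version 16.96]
[version 16.1, version 16.37, version 16.96]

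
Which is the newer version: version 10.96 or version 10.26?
version 10.96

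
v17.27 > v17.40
False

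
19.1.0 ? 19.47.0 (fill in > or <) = <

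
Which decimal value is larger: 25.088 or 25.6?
25.6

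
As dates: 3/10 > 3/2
True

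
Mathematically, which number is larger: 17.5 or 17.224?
17.5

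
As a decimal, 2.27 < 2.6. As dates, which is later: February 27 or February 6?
February 27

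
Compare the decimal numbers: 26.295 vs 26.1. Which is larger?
26.295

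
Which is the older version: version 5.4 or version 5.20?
version 5.4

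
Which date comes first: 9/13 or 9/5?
9/5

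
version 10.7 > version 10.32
False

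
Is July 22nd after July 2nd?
Yes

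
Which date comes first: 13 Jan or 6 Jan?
6 Jan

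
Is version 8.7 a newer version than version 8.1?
Yes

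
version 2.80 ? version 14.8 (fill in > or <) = <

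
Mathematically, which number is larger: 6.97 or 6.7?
6.97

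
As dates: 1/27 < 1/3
False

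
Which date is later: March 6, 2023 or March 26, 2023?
March 26, 2023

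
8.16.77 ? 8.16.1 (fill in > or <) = >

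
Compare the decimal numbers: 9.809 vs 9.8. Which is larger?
9.809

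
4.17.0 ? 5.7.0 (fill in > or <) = <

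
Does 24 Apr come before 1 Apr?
No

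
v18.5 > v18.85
False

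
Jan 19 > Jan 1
True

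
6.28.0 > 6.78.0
False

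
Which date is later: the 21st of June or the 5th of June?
the 21st of June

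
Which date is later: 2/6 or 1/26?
2/6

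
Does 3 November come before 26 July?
No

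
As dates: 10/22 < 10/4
False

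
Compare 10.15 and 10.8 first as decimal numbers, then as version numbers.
As decimals: 10.15 < 10.8. As versions: v10.15 > v10.8 (minor version 15 > 8).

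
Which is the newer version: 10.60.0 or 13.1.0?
13.1.0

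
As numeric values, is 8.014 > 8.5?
False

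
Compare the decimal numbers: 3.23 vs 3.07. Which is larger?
3.23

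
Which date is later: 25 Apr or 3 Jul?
3 Jul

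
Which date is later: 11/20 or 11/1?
11/20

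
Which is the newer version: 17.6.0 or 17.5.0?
17.6.0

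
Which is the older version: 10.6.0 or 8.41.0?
8.41.0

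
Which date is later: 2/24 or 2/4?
2/24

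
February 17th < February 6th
False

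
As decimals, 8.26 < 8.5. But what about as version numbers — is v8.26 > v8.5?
True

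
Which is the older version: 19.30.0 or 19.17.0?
19.17.0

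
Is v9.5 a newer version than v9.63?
No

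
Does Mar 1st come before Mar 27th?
Yes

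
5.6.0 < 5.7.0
True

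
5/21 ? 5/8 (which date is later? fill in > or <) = >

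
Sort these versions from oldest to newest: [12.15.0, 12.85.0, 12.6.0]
[12.6.0, 12.15.0, 12.85.0]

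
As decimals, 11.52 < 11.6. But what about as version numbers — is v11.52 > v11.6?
True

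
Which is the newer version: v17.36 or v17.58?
v17.58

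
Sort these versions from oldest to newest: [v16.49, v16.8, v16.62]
[v16.8, v16.49, v16.62]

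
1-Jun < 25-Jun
True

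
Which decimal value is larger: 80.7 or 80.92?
80.92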